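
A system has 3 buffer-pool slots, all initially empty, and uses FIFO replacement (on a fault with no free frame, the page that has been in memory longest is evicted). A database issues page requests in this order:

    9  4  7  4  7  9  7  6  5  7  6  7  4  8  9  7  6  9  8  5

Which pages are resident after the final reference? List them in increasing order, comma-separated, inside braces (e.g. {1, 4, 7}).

9: fault, frames [9]
4: fault, frames [9, 4]
7: fault, frames [9, 4, 7]
4: hit
7: hit
9: hit
7: hit
6: fault, evict 9, frames [4, 7, 6]
5: fault, evict 4, frames [7, 6, 5]
7: hit
6: hit
7: hit
4: fault, evict 7, frames [6, 5, 4]
8: fault, evict 6, frames [5, 4, 8]
9: fault, evict 5, frames [4, 8, 9]
7: fault, evict 4, frames [8, 9, 7]
6: fault, evict 8, frames [9, 7, 6]
9: hit
8: fault, evict 9, frames [7, 6, 8]
5: fault, evict 7, frames [6, 8, 5]

{5, 6, 8}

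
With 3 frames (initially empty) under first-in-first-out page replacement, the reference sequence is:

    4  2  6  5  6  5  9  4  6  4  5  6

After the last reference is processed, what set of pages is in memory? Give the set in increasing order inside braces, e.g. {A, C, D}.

{4, 5, 6}

4 -> fault, frames (4)
2 -> fault, frames (4 2)
6 -> fault, frames (4 2 6)
5 -> fault, evict 4, frames (2 6 5)
6 -> hit
5 -> hit
9 -> fault, evict 2, frames (6 5 9)
4 -> fault, evict 6, frames (5 9 4)
6 -> fault, evict 5, frames (9 4 6)
4 -> hit
5 -> fault, evict 9, frames (4 6 5)
6 -> hit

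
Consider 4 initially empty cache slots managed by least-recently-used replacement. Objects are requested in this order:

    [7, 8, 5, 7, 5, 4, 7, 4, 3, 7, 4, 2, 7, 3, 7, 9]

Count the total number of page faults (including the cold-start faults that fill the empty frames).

7

7 -> fault, frames [7]
8 -> fault, frames [7, 8]
5 -> fault, frames [7, 8, 5]
7 -> hit
5 -> hit
4 -> fault, frames [8, 7, 5, 4]
7 -> hit
4 -> hit
3 -> fault, evict 8, frames [5, 7, 4, 3]
7 -> hit
4 -> hit
2 -> fault, evict 5, frames [3, 7, 4, 2]
7 -> hit
3 -> hit
7 -> hit
9 -> fault, evict 4, frames [2, 3, 7, 9]
Page faults: 7.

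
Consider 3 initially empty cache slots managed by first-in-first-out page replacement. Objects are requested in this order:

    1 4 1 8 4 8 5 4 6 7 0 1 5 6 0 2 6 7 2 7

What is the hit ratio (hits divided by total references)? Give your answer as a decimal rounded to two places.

1: miss, frames (1)
4: miss, frames (1 4)
1: hit
8: miss, frames (1 4 8)
4: hit
8: hit
5: miss, evict 1, frames (4 8 5)
4: hit
6: miss, evict 4, frames (8 5 6)
7: miss, evict 8, frames (5 6 7)
0: miss, evict 5, frames (6 7 0)
1: miss, evict 6, frames (7 0 1)
5: miss, evict 7, frames (0 1 5)
6: miss, evict 0, frames (1 5 6)
0: miss, evict 1, frames (5 6 0)
2: miss, evict 5, frames (6 0 2)
6: hit
7: miss, evict 6, frames (0 2 7)
2: hit
7: hit
Hits: 7 of 20 references → 7/20 = 0.3500.

0.35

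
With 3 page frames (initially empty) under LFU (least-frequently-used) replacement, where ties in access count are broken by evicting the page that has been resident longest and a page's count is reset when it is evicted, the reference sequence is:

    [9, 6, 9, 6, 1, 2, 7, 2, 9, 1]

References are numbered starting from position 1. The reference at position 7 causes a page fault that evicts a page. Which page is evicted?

pos 1: 9: miss, frames {9}
pos 2: 6: miss, frames {9,6}
pos 3: 9: hit
pos 4: 6: hit
pos 5: 1: miss, frames {9,6,1}
pos 6: 2: miss, evict 1, frames {9,6,2}
pos 7: 7: miss, evict 2, frames {9,6,7}
At position 7, page 2 is evicted.

2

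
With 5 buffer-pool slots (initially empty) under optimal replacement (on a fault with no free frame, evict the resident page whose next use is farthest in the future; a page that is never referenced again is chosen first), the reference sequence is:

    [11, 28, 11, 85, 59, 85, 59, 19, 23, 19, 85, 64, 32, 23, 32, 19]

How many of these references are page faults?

11: fault, frames [11]
28: fault, frames [11, 28]
11: hit
85: fault, frames [11, 28, 85]
59: fault, frames [11, 28, 85, 59]
85: hit
59: hit
19: fault, frames [11, 28, 85, 59, 19]
23: fault, evict 59, frames [11, 28, 85, 19, 23]
19: hit
85: hit
64: fault, evict 85, frames [11, 28, 19, 23, 64]
32: fault, evict 64, frames [11, 28, 19, 23, 32]
23: hit
32: hit
19: hit
Page faults: 8.

8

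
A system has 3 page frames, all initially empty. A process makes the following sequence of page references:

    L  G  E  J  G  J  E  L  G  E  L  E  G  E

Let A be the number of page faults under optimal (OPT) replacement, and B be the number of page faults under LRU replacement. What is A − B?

Under OPT: F F F F . . . F . . . . . . → 5 faults.
Under LRU: F F F F . . . F F . . . . . → 6 faults.
A − B = 5 − 6 = -1.

-1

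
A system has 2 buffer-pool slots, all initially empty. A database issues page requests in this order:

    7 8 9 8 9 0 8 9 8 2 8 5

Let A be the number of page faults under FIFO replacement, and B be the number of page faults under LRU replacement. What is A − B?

1

Under FIFO: F F F . . F F F . F F F → 9 faults.
Under LRU: F F F . . F F F . F . F → 8 faults.
A − B = 9 − 8 = 1.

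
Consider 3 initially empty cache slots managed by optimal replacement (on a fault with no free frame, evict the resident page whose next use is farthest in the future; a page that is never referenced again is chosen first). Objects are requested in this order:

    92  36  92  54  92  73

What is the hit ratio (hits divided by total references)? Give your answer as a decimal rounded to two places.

0.33

92: fault, frames {92}
36: fault, frames {92,36}
92: hit
54: fault, frames {92,36,54}
92: hit
73: fault, evict 54, frames {92,36,73}
Hits: 2 of 6 references → 2/6 = 0.3333.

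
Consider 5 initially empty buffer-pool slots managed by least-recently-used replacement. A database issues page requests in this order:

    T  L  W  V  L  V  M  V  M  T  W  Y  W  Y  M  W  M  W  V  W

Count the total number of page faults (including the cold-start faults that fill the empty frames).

T: fault, frames [T]
L: fault, frames [T, L]
W: fault, frames [T, L, W]
V: fault, frames [T, L, W, V]
L: hit
V: hit
M: fault, frames [T, W, L, V, M]
V: hit
M: hit
T: hit
W: hit
Y: fault, evict L, frames [V, M, T, W, Y]
W: hit
Y: hit
M: hit
W: hit
M: hit
W: hit
V: hit
W: hit
Page faults: 6.

6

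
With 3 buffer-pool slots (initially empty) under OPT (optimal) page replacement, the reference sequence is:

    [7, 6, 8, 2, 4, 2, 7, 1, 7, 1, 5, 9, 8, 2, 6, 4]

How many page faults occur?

11

7 → fault, frames [7]
6 → fault, frames [7, 6]
8 → fault, frames [7, 6, 8]
2 → fault, evict 6, frames [7, 8, 2]
4 → fault, evict 8, frames [7, 2, 4]
2 → hit
7 → hit
1 → fault, evict 4, frames [7, 2, 1]
7 → hit
1 → hit
5 → fault, evict 1, frames [7, 2, 5]
9 → fault, evict 5, frames [7, 2, 9]
8 → fault, evict 9, frames [7, 2, 8]
2 → hit
6 → fault, evict 8, frames [7, 2, 6]
4 → fault, evict 6, frames [7, 2, 4]
Page faults: 11.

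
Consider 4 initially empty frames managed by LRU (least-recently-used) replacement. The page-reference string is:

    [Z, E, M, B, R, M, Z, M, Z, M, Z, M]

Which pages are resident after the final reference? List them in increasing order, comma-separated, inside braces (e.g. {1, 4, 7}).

Z: miss, frames {Z}
E: miss, frames {Z,E}
M: miss, frames {Z,E,M}
B: miss, frames {Z,E,M,B}
R: miss, evict Z, frames {E,M,B,R}
M: hit
Z: miss, evict E, frames {B,R,M,Z}
M: hit
Z: hit
M: hit
Z: hit
M: hit

{B, M, R, Z}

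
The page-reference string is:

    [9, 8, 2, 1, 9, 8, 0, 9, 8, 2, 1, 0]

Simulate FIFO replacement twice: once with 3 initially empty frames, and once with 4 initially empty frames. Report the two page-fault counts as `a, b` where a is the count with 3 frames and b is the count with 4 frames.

3 frames: F F F F F F F . . F F . → 9 faults.
4 frames: F F F F . . F F F F F F → 10 faults.
10 > 9: adding a frame increased faults — Belady's anomaly.

9, 10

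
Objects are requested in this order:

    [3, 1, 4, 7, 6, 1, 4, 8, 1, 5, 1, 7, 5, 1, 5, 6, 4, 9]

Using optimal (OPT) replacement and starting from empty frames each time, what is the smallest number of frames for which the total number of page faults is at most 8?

f=1: 18 faults
f=2: 13 faults
f=3: 11 faults
f=4: 9 faults
f=5: 8 faults
f=6: 8 faults
f=7: 8 faults
f=8: 8 faults
Smallest f with faults ≤ 8 is 5.

5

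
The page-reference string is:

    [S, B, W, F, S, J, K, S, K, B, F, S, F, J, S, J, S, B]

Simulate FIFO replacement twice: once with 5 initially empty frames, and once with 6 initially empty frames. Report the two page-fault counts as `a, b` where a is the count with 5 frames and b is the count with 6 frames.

5 frames: F F F F . F F F . F . . . . . . . . → 8 faults.
6 frames: F F F F . F F . . . . . . . . . . . → 6 faults.
6 < 8: adding a frame reduced faults, as is typical.

8, 6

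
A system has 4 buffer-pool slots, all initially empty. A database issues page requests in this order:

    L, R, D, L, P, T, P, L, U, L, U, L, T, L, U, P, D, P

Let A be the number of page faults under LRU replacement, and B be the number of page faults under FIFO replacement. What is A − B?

-2

Under LRU: F F F . F F . . F . . . . . . . F . → 7 faults.
Under FIFO: F F F . F F . F F . . . . . . . F F → 9 faults.
A − B = 7 − 9 = -2.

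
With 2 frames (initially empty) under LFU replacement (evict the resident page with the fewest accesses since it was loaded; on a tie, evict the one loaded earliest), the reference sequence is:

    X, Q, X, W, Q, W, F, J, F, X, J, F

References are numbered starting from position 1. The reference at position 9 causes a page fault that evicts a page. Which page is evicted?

pos 1: X → fault, frames [X]
pos 2: Q → fault, frames [X, Q]
pos 3: X → hit
pos 4: W → fault, evict Q, frames [X, W]
pos 5: Q → fault, evict W, frames [X, Q]
pos 6: W → fault, evict Q, frames [X, W]
pos 7: F → fault, evict W, frames [X, F]
pos 8: J → fault, evict F, frames [X, J]
pos 9: F → fault, evict J, frames [X, F]
At position 9, page J is evicted.

J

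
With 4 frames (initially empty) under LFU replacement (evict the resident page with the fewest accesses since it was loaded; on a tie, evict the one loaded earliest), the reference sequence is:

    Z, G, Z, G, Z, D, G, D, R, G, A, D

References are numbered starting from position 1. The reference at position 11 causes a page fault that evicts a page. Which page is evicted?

pos 1: Z: fault, frames {Z}
pos 2: G: fault, frames {Z,G}
pos 3: Z: hit
pos 4: G: hit
pos 5: Z: hit
pos 6: D: fault, frames {Z,G,D}
pos 7: G: hit
pos 8: D: hit
pos 9: R: fault, frames {Z,G,D,R}
pos 10: G: hit
pos 11: A: fault, evict R, frames {Z,G,D,A}
At position 11, page R is evicted.

R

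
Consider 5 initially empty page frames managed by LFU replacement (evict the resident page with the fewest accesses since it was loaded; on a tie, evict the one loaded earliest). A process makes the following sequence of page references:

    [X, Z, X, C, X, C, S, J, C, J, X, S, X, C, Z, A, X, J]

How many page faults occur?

X → fault, frames (X)
Z → fault, frames (X Z)
X → hit
C → fault, frames (X Z C)
X → hit
C → hit
S → fault, frames (X Z C S)
J → fault, frames (X Z C S J)
C → hit
J → hit
X → hit
S → hit
X → hit
C → hit
Z → hit
A → fault, evict Z, frames (X C S J A)
X → hit
J → hit
Page faults: 6.

6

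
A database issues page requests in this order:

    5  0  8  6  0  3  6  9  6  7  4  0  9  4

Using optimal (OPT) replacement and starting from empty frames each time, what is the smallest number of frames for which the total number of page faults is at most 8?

3

f=1: 14 faults
f=2: 10 faults
f=3: 8 faults
f=4: 8 faults
f=5: 8 faults
f=6: 8 faults
f=7: 8 faults
f=8: 8 faults
Smallest f with faults ≤ 8 is 3.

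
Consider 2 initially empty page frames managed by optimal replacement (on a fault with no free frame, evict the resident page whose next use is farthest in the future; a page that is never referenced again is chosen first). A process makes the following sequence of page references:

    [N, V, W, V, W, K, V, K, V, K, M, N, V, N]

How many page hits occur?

8

N → miss, frames (N)
V → miss, frames (N V)
W → miss, evict N, frames (V W)
V → hit
W → hit
K → miss, evict W, frames (V K)
V → hit
K → hit
V → hit
K → hit
M → miss, evict K, frames (V M)
N → miss, evict M, frames (V N)
V → hit
N → hit
Hits: 8.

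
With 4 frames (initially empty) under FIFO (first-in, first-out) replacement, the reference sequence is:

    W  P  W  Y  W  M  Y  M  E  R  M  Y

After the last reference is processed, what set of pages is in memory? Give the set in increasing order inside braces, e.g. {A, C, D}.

W -> miss, frames (W)
P -> miss, frames (W P)
W -> hit
Y -> miss, frames (W P Y)
W -> hit
M -> miss, frames (W P Y M)
Y -> hit
M -> hit
E -> miss, evict W, frames (P Y M E)
R -> miss, evict P, frames (Y M E R)
M -> hit
Y -> hit

{E, M, R, Y}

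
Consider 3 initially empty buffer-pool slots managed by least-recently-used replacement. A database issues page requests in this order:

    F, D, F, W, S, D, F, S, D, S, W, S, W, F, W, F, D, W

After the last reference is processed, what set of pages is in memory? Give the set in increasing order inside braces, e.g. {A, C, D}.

{D, F, W}

F -> fault, frames [F]
D -> fault, frames [F, D]
F -> hit
W -> fault, frames [D, F, W]
S -> fault, evict D, frames [F, W, S]
D -> fault, evict F, frames [W, S, D]
F -> fault, evict W, frames [S, D, F]
S -> hit
D -> hit
S -> hit
W -> fault, evict F, frames [D, S, W]
S -> hit
W -> hit
F -> fault, evict D, frames [S, W, F]
W -> hit
F -> hit
D -> fault, evict S, frames [W, F, D]
W -> hit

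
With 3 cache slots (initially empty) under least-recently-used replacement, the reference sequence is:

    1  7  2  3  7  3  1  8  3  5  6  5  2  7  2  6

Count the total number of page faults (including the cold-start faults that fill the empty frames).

1 -> fault, frames [1]
7 -> fault, frames [1, 7]
2 -> fault, frames [1, 7, 2]
3 -> fault, evict 1, frames [7, 2, 3]
7 -> hit
3 -> hit
1 -> fault, evict 2, frames [7, 3, 1]
8 -> fault, evict 7, frames [3, 1, 8]
3 -> hit
5 -> fault, evict 1, frames [8, 3, 5]
6 -> fault, evict 8, frames [3, 5, 6]
5 -> hit
2 -> fault, evict 3, frames [6, 5, 2]
7 -> fault, evict 6, frames [5, 2, 7]
2 -> hit
6 -> fault, evict 5, frames [7, 2, 6]
Page faults: 11.

11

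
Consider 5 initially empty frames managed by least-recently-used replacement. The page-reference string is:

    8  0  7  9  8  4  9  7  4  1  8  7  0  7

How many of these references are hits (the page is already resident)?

8 → miss, frames [8]
0 → miss, frames [8, 0]
7 → miss, frames [8, 0, 7]
9 → miss, frames [8, 0, 7, 9]
8 → hit
4 → miss, frames [0, 7, 9, 8, 4]
9 → hit
7 → hit
4 → hit
1 → miss, evict 0, frames [8, 9, 7, 4, 1]
8 → hit
7 → hit
0 → miss, evict 9, frames [4, 1, 8, 7, 0]
7 → hit
Hits: 7.

7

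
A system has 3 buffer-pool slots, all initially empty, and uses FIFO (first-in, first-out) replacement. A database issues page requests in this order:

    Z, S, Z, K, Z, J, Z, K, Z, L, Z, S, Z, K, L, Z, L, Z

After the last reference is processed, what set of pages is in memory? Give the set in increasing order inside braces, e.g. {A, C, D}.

Z -> fault, frames {Z}
S -> fault, frames {Z,S}
Z -> hit
K -> fault, frames {Z,S,K}
Z -> hit
J -> fault, evict Z, frames {S,K,J}
Z -> fault, evict S, frames {K,J,Z}
K -> hit
Z -> hit
L -> fault, evict K, frames {J,Z,L}
Z -> hit
S -> fault, evict J, frames {Z,L,S}
Z -> hit
K -> fault, evict Z, frames {L,S,K}
L -> hit
Z -> fault, evict L, frames {S,K,Z}
L -> fault, evict S, frames {K,Z,L}
Z -> hit

{K, L, Z}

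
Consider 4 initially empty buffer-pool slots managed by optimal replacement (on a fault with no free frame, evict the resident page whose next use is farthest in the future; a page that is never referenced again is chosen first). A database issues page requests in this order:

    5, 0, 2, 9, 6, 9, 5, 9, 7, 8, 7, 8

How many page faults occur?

7

5: fault, frames {5}
0: fault, frames {5,0}
2: fault, frames {5,0,2}
9: fault, frames {5,0,2,9}
6: fault, evict 2, frames {5,0,9,6}
9: hit
5: hit
9: hit
7: fault, evict 6, frames {5,0,9,7}
8: fault, evict 9, frames {5,0,7,8}
7: hit
8: hit
Page faults: 7.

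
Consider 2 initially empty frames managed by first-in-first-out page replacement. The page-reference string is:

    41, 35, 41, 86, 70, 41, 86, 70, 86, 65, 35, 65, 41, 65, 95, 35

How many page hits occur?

41 -> miss, frames {41}
35 -> miss, frames {41,35}
41 -> hit
86 -> miss, evict 41, frames {35,86}
70 -> miss, evict 35, frames {86,70}
41 -> miss, evict 86, frames {70,41}
86 -> miss, evict 70, frames {41,86}
70 -> miss, evict 41, frames {86,70}
86 -> hit
65 -> miss, evict 86, frames {70,65}
35 -> miss, evict 70, frames {65,35}
65 -> hit
41 -> miss, evict 65, frames {35,41}
65 -> miss, evict 35, frames {41,65}
95 -> miss, evict 41, frames {65,95}
35 -> miss, evict 65, frames {95,35}
Hits: 3.

3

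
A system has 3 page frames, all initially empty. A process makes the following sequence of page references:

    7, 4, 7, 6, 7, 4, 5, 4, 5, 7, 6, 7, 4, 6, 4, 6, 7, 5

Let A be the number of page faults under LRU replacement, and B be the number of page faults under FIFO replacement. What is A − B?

Under LRU: F F . F . . F . . . F . F . . . . F → 7 faults.
Under FIFO: F F . F . . F . . F . . F F . . . F → 8 faults.
A − B = 7 − 8 = -1.

-1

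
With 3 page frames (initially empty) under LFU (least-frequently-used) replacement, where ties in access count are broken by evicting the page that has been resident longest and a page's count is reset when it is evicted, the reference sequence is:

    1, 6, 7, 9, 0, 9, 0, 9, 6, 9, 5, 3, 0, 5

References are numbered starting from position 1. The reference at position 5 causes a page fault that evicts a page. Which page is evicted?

pos 1: 1 → miss, frames (1)
pos 2: 6 → miss, frames (1 6)
pos 3: 7 → miss, frames (1 6 7)
pos 4: 9 → miss, evict 1, frames (6 7 9)
pos 5: 0 → miss, evict 6, frames (7 9 0)
At position 5, page 6 is evicted.

6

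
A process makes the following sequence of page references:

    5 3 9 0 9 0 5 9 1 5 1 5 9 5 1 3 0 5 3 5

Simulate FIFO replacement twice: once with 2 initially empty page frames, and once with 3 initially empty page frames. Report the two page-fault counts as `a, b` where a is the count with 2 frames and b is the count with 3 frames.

14, 10

2 frames: F F F F . . F F F F . . F . F F F F F . → 14 faults.
3 frames: F F F F . . F . F . . . F . . F F F . . → 10 faults.
10 < 14: adding a frame reduced faults, as is typical.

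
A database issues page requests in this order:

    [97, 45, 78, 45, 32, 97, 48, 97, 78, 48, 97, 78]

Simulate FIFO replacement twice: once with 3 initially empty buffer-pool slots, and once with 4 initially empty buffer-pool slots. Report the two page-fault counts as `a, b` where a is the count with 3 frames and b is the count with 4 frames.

3 frames: F F F . F F F . F . . . → 7 faults.
4 frames: F F F . F . F F . . . . → 6 faults.
6 < 7: adding a frame reduced faults, as is typical.

7, 6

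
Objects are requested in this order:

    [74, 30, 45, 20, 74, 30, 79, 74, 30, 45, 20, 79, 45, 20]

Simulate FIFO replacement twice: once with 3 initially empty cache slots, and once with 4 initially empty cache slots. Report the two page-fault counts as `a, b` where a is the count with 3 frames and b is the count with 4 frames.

9, 10

3 frames: F F F F F F F . . F F . . . → 9 faults.
4 frames: F F F F . . F F F F F F . . → 10 faults.
10 > 9: adding a frame increased faults — Belady's anomaly.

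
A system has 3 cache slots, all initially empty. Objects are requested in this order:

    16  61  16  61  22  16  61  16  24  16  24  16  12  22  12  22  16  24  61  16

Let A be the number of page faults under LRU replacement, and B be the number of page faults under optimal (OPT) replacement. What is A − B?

Under LRU: F F . . F . . . F . . . F F . . . F F . → 8 faults.
Under OPT: F F . . F . . . F . . . F . . . . F F . → 7 faults.
A − B = 8 − 7 = 1.

1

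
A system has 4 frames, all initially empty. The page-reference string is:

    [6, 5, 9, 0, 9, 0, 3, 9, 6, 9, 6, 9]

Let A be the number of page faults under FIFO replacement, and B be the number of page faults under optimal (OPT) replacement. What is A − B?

Under FIFO: F F F F . . F . F . . . → 6 faults.
Under OPT: F F F F . . F . . . . . → 5 faults.
A − B = 6 − 5 = 1.

1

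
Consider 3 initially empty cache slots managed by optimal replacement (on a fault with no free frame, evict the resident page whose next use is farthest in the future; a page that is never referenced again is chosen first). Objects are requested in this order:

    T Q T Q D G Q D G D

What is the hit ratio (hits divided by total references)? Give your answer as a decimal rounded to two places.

0.60

T: miss, frames (T)
Q: miss, frames (T Q)
T: hit
Q: hit
D: miss, frames (T Q D)
G: miss, evict T, frames (Q D G)
Q: hit
D: hit
G: hit
D: hit
Hits: 6 of 10 references → 6/10 = 0.6000.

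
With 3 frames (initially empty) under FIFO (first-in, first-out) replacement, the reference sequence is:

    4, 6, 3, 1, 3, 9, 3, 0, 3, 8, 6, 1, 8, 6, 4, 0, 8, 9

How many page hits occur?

4: fault, frames [4]
6: fault, frames [4, 6]
3: fault, frames [4, 6, 3]
1: fault, evict 4, frames [6, 3, 1]
3: hit
9: fault, evict 6, frames [3, 1, 9]
3: hit
0: fault, evict 3, frames [1, 9, 0]
3: fault, evict 1, frames [9, 0, 3]
8: fault, evict 9, frames [0, 3, 8]
6: fault, evict 0, frames [3, 8, 6]
1: fault, evict 3, frames [8, 6, 1]
8: hit
6: hit
4: fault, evict 8, frames [6, 1, 4]
0: fault, evict 6, frames [1, 4, 0]
8: fault, evict 1, frames [4, 0, 8]
9: fault, evict 4, frames [0, 8, 9]
Hits: 4.

4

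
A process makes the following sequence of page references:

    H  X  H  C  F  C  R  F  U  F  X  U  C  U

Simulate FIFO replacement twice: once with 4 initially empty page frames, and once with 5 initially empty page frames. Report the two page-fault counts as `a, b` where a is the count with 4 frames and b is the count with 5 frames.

4 frames: F F . F F . F . F . F . F . → 8 faults.
5 frames: F F . F F . F . F . . . . . → 6 faults.
6 < 8: adding a frame reduced faults, as is typical.

8, 6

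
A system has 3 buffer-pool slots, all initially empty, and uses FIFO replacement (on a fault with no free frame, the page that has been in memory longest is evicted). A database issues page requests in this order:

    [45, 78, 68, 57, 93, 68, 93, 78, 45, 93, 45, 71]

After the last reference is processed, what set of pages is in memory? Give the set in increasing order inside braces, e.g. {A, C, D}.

45 → miss, frames {45}
78 → miss, frames {45,78}
68 → miss, frames {45,78,68}
57 → miss, evict 45, frames {78,68,57}
93 → miss, evict 78, frames {68,57,93}
68 → hit
93 → hit
78 → miss, evict 68, frames {57,93,78}
45 → miss, evict 57, frames {93,78,45}
93 → hit
45 → hit
71 → miss, evict 93, frames {78,45,71}

{45, 71, 78}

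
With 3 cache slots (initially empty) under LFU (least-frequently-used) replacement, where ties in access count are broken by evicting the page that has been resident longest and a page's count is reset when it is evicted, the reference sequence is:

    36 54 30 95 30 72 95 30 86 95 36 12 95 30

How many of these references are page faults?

36: miss, frames {36}
54: miss, frames {36,54}
30: miss, frames {36,54,30}
95: miss, evict 36, frames {54,30,95}
30: hit
72: miss, evict 54, frames {30,95,72}
95: hit
30: hit
86: miss, evict 72, frames {30,95,86}
95: hit
36: miss, evict 86, frames {30,95,36}
12: miss, evict 36, frames {30,95,12}
95: hit
30: hit
Page faults: 8.

8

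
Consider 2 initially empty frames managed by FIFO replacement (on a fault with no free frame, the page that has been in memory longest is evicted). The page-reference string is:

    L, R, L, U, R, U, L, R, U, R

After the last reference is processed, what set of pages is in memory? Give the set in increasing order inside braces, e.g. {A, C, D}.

{R, U}

L: fault, frames [L]
R: fault, frames [L, R]
L: hit
U: fault, evict L, frames [R, U]
R: hit
U: hit
L: fault, evict R, frames [U, L]
R: fault, evict U, frames [L, R]
U: fault, evict L, frames [R, U]
R: hit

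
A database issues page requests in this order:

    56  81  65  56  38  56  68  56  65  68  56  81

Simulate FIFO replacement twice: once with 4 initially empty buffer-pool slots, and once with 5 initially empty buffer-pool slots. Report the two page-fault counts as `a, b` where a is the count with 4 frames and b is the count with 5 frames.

4 frames: F F F . F . F F . . . F → 7 faults.
5 frames: F F F . F . F . . . . . → 5 faults.
5 < 7: adding a frame reduced faults, as is typical.

7, 5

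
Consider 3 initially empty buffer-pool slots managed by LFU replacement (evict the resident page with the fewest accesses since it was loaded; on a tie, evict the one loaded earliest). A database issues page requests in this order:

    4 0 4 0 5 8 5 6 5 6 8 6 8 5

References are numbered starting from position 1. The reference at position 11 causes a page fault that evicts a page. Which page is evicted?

6

pos 1: 4: miss, frames (4)
pos 2: 0: miss, frames (4 0)
pos 3: 4: hit
pos 4: 0: hit
pos 5: 5: miss, frames (4 0 5)
pos 6: 8: miss, evict 5, frames (4 0 8)
pos 7: 5: miss, evict 8, frames (4 0 5)
pos 8: 6: miss, evict 5, frames (4 0 6)
pos 9: 5: miss, evict 6, frames (4 0 5)
pos 10: 6: miss, evict 5, frames (4 0 6)
pos 11: 8: miss, evict 6, frames (4 0 8)
At position 11, page 6 is evicted.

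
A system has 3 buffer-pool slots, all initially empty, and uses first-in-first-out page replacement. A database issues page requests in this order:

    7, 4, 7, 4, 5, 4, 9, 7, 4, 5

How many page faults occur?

7: miss, frames {7}
4: miss, frames {7,4}
7: hit
4: hit
5: miss, frames {7,4,5}
4: hit
9: miss, evict 7, frames {4,5,9}
7: miss, evict 4, frames {5,9,7}
4: miss, evict 5, frames {9,7,4}
5: miss, evict 9, frames {7,4,5}
Page faults: 7.

7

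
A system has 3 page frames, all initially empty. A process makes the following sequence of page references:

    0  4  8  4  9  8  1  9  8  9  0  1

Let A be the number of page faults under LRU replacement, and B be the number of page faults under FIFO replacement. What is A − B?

Under LRU: F F F . F . F . . . F F → 7 faults.
Under FIFO: F F F . F . F . . . F . → 6 faults.
A − B = 7 − 6 = 1.

1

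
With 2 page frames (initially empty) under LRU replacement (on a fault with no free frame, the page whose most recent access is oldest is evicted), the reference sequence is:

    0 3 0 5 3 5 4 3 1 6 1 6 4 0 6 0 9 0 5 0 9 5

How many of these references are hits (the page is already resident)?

7

0 → fault, frames {0}
3 → fault, frames {0,3}
0 → hit
5 → fault, evict 3, frames {0,5}
3 → fault, evict 0, frames {5,3}
5 → hit
4 → fault, evict 3, frames {5,4}
3 → fault, evict 5, frames {4,3}
1 → fault, evict 4, frames {3,1}
6 → fault, evict 3, frames {1,6}
1 → hit
6 → hit
4 → fault, evict 1, frames {6,4}
0 → fault, evict 6, frames {4,0}
6 → fault, evict 4, frames {0,6}
0 → hit
9 → fault, evict 6, frames {0,9}
0 → hit
5 → fault, evict 9, frames {0,5}
0 → hit
9 → fault, evict 5, frames {0,9}
5 → fault, evict 0, frames {9,5}
Hits: 7.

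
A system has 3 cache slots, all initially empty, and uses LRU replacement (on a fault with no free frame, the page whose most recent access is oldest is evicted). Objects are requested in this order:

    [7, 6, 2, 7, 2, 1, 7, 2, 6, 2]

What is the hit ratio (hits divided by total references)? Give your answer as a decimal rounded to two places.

7: miss, frames [7]
6: miss, frames [7, 6]
2: miss, frames [7, 6, 2]
7: hit
2: hit
1: miss, evict 6, frames [7, 2, 1]
7: hit
2: hit
6: miss, evict 1, frames [7, 2, 6]
2: hit
Hits: 5 of 10 references → 5/10 = 0.5000.

0.50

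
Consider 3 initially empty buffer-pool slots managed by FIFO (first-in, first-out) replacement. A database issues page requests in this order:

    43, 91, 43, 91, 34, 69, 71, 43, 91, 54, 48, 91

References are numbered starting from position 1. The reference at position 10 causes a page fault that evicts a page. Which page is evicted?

pos 1: 43: miss, frames (43)
pos 2: 91: miss, frames (43 91)
pos 3: 43: hit
pos 4: 91: hit
pos 5: 34: miss, frames (43 91 34)
pos 6: 69: miss, evict 43, frames (91 34 69)
pos 7: 71: miss, evict 91, frames (34 69 71)
pos 8: 43: miss, evict 34, frames (69 71 43)
pos 9: 91: miss, evict 69, frames (71 43 91)
pos 10: 54: miss, evict 71, frames (43 91 54)
At position 10, page 71 is evicted.

71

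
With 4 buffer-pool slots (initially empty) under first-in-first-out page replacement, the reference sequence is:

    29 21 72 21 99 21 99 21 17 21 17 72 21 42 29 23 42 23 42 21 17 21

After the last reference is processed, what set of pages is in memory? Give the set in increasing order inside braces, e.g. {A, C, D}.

{17, 21, 23, 29}

29: fault, frames {29}
21: fault, frames {29,21}
72: fault, frames {29,21,72}
21: hit
99: fault, frames {29,21,72,99}
21: hit
99: hit
21: hit
17: fault, evict 29, frames {21,72,99,17}
21: hit
17: hit
72: hit
21: hit
42: fault, evict 21, frames {72,99,17,42}
29: fault, evict 72, frames {99,17,42,29}
23: fault, evict 99, frames {17,42,29,23}
42: hit
23: hit
42: hit
21: fault, evict 17, frames {42,29,23,21}
17: fault, evict 42, frames {29,23,21,17}
21: hit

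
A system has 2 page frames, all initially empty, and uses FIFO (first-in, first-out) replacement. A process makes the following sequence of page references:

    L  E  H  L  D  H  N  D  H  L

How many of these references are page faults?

10

L: fault, frames (L)
E: fault, frames (L E)
H: fault, evict L, frames (E H)
L: fault, evict E, frames (H L)
D: fault, evict H, frames (L D)
H: fault, evict L, frames (D H)
N: fault, evict D, frames (H N)
D: fault, evict H, frames (N D)
H: fault, evict N, frames (D H)
L: fault, evict D, frames (H L)
Page faults: 10.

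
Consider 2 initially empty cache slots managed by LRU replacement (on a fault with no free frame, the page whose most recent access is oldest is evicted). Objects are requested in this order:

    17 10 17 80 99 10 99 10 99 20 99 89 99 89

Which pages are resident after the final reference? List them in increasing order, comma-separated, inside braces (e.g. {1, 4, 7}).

17 -> fault, frames [17]
10 -> fault, frames [17, 10]
17 -> hit
80 -> fault, evict 10, frames [17, 80]
99 -> fault, evict 17, frames [80, 99]
10 -> fault, evict 80, frames [99, 10]
99 -> hit
10 -> hit
99 -> hit
20 -> fault, evict 10, frames [99, 20]
99 -> hit
89 -> fault, evict 20, frames [99, 89]
99 -> hit
89 -> hit

{89, 99}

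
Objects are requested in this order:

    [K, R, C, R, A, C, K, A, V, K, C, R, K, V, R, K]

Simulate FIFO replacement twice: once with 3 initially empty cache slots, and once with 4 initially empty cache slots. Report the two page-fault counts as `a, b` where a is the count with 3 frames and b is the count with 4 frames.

3 frames: F F F . F . F . F . F F F F . . → 10 faults.
4 frames: F F F . F . . . F F . F . . . . → 7 faults.
7 < 10: adding a frame reduced faults, as is typical.

10, 7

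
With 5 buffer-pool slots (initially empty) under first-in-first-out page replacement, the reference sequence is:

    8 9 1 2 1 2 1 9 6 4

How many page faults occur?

8 -> fault, frames (8)
9 -> fault, frames (8 9)
1 -> fault, frames (8 9 1)
2 -> fault, frames (8 9 1 2)
1 -> hit
2 -> hit
1 -> hit
9 -> hit
6 -> fault, frames (8 9 1 2 6)
4 -> fault, evict 8, frames (9 1 2 6 4)
Page faults: 6.

6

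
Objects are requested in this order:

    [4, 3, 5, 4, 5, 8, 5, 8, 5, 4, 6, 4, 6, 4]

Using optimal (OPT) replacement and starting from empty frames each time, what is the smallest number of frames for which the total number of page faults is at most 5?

f=1: 14 faults
f=2: 6 faults
f=3: 5 faults
f=4: 5 faults
f=5: 5 faults
Smallest f with faults ≤ 5 is 3.

3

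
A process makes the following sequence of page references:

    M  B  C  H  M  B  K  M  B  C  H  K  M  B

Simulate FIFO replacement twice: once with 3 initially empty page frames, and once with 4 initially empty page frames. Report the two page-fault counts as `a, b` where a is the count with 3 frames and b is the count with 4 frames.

3 frames: F F F F F F F . . F F . F F → 11 faults.
4 frames: F F F F . . F F F F F F F F → 12 faults.
12 > 11: adding a frame increased faults — Belady's anomaly.

11, 12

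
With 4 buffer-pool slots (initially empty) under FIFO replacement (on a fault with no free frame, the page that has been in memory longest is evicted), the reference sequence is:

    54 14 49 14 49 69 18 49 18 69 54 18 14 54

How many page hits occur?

54 -> miss, frames {54}
14 -> miss, frames {54,14}
49 -> miss, frames {54,14,49}
14 -> hit
49 -> hit
69 -> miss, frames {54,14,49,69}
18 -> miss, evict 54, frames {14,49,69,18}
49 -> hit
18 -> hit
69 -> hit
54 -> miss, evict 14, frames {49,69,18,54}
18 -> hit
14 -> miss, evict 49, frames {69,18,54,14}
54 -> hit
Hits: 7.

7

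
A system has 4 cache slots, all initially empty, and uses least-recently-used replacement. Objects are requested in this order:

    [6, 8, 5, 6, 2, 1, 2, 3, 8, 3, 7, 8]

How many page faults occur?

6 → fault, frames {6}
8 → fault, frames {6,8}
5 → fault, frames {6,8,5}
6 → hit
2 → fault, frames {8,5,6,2}
1 → fault, evict 8, frames {5,6,2,1}
2 → hit
3 → fault, evict 5, frames {6,1,2,3}
8 → fault, evict 6, frames {1,2,3,8}
3 → hit
7 → fault, evict 1, frames {2,8,3,7}
8 → hit
Page faults: 8.

8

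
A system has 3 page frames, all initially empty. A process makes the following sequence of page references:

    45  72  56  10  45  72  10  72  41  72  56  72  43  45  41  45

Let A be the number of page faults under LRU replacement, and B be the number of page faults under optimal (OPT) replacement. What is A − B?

3

Under LRU: F F F F F F . . F . F . F F F . → 11 faults.
Under OPT: F F F F . . . . F . F . F . F . → 8 faults.
A − B = 11 − 8 = 3.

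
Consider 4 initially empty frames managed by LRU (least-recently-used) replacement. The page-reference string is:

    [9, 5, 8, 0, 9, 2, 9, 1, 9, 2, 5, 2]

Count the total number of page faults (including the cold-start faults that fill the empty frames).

9 -> miss, frames [9]
5 -> miss, frames [9, 5]
8 -> miss, frames [9, 5, 8]
0 -> miss, frames [9, 5, 8, 0]
9 -> hit
2 -> miss, evict 5, frames [8, 0, 9, 2]
9 -> hit
1 -> miss, evict 8, frames [0, 2, 9, 1]
9 -> hit
2 -> hit
5 -> miss, evict 0, frames [1, 9, 2, 5]
2 -> hit
Page faults: 7.

7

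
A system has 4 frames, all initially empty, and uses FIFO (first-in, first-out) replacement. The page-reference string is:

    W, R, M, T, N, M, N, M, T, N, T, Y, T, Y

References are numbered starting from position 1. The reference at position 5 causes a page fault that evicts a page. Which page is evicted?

pos 1: W: fault, frames [W]
pos 2: R: fault, frames [W, R]
pos 3: M: fault, frames [W, R, M]
pos 4: T: fault, frames [W, R, M, T]
pos 5: N: fault, evict W, frames [R, M, T, N]
At position 5, page W is evicted.

W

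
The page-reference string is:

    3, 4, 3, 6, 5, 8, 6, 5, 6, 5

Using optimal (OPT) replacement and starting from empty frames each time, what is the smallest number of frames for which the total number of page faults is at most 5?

f=1: 10 faults
f=2: 6 faults
f=3: 5 faults
f=4: 5 faults
f=5: 5 faults
Smallest f with faults ≤ 5 is 3.

3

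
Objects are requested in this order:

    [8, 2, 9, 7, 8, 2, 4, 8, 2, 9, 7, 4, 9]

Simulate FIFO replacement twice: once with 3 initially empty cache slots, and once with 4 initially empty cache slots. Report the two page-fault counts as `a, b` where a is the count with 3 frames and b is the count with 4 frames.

9, 10

3 frames: F F F F F F F . . F F . . → 9 faults.
4 frames: F F F F . . F F F F F F . → 10 faults.
10 > 9: adding a frame increased faults — Belady's anomaly.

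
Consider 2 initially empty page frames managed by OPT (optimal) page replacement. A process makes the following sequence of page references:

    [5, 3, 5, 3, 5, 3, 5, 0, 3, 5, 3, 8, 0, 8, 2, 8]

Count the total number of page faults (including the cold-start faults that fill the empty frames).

5 -> miss, frames [5]
3 -> miss, frames [5, 3]
5 -> hit
3 -> hit
5 -> hit
3 -> hit
5 -> hit
0 -> miss, evict 5, frames [3, 0]
3 -> hit
5 -> miss, evict 0, frames [3, 5]
3 -> hit
8 -> miss, evict 5, frames [3, 8]
0 -> miss, evict 3, frames [8, 0]
8 -> hit
2 -> miss, evict 0, frames [8, 2]
8 -> hit
Page faults: 7.

7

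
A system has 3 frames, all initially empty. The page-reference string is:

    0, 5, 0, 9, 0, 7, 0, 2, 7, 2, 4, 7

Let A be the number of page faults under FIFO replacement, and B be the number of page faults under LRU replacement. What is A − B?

Under FIFO: F F . F . F F F . . F F → 8 faults.
Under LRU: F F . F . F . F . . F . → 6 faults.
A − B = 8 − 6 = 2.

2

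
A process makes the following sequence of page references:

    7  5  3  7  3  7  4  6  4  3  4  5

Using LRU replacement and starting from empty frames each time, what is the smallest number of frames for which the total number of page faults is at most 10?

2

f=1: 12 faults
f=2: 8 faults
f=3: 7 faults
f=4: 6 faults
f=5: 5 faults
Smallest f with faults ≤ 10 is 2.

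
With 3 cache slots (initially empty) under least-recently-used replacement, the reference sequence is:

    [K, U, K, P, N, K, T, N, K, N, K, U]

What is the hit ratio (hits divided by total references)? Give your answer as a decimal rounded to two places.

0.50

K → miss, frames {K}
U → miss, frames {K,U}
K → hit
P → miss, frames {U,K,P}
N → miss, evict U, frames {K,P,N}
K → hit
T → miss, evict P, frames {N,K,T}
N → hit
K → hit
N → hit
K → hit
U → miss, evict T, frames {N,K,U}
Hits: 6 of 12 references → 6/12 = 0.5000.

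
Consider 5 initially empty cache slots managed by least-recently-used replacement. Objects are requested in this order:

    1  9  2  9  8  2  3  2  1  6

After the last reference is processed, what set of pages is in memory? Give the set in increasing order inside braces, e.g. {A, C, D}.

{1, 2, 3, 6, 8}

1 → fault, frames {1}
9 → fault, frames {1,9}
2 → fault, frames {1,9,2}
9 → hit
8 → fault, frames {1,2,9,8}
2 → hit
3 → fault, frames {1,9,8,2,3}
2 → hit
1 → hit
6 → fault, evict 9, frames {8,3,2,1,6}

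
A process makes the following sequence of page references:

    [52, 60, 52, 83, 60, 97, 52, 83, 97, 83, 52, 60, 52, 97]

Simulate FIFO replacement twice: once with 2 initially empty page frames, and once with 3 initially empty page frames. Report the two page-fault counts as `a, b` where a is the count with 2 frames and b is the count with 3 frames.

10, 6

2 frames: F F . F . F F F F . F F . F → 10 faults.
3 frames: F F . F . F F . . . . F . . → 6 faults.
6 < 10: adding a frame reduced faults, as is typical.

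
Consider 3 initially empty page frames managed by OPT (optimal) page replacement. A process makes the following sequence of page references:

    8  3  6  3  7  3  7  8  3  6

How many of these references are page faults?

8 → miss, frames (8)
3 → miss, frames (8 3)
6 → miss, frames (8 3 6)
3 → hit
7 → miss, evict 6, frames (8 3 7)
3 → hit
7 → hit
8 → hit
3 → hit
6 → miss, evict 7, frames (8 3 6)
Page faults: 5.

5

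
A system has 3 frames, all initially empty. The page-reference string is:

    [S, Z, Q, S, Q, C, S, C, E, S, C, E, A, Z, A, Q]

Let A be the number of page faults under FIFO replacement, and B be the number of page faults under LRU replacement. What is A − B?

Under FIFO: F F F . . F F . F . . . F F . F → 9 faults.
Under LRU: F F F . . F . . F . . . F F . F → 8 faults.
A − B = 9 − 8 = 1.

1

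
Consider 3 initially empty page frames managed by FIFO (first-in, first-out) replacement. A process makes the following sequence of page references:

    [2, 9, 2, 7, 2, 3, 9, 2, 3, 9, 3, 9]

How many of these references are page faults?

6

2 → miss, frames (2)
9 → miss, frames (2 9)
2 → hit
7 → miss, frames (2 9 7)
2 → hit
3 → miss, evict 2, frames (9 7 3)
9 → hit
2 → miss, evict 9, frames (7 3 2)
3 → hit
9 → miss, evict 7, frames (3 2 9)
3 → hit
9 → hit
Page faults: 6.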